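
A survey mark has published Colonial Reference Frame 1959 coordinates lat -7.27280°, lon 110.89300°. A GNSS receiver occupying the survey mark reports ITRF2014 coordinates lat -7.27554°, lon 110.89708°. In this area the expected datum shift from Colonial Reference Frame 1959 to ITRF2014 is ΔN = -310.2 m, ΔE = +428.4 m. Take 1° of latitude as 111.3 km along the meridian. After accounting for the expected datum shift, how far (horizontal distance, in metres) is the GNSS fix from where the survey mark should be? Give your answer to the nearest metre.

23 m

Observed coordinate differences: Δφ = -0.00274°, Δλ = +0.00408°.
Converting to metres (1° lat = 111300 m, cos φ = 0.991955): observed ΔN = -305.0 m, observed ΔE = 450.5 m.
Subtracting the expected shift leaves a residual of -305.0 − (-310.2) = 5.2 m north and 450.5 − (428.4) = 22.1 m east.
Residual distance = √(5.2² + 22.1²) = 22.7 m.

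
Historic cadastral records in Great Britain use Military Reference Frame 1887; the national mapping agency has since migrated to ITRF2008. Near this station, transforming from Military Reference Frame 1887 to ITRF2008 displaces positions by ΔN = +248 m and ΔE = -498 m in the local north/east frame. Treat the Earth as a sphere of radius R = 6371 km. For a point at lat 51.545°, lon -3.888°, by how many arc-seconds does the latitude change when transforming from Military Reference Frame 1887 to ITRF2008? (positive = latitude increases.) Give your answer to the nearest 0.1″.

On a sphere of radius R, 1 rad of latitude = R, so Δφ = ΔN / R = 248.0 / 6371000 = 3.8926e-05 rad = 8.029″.

Δφ = 8.0″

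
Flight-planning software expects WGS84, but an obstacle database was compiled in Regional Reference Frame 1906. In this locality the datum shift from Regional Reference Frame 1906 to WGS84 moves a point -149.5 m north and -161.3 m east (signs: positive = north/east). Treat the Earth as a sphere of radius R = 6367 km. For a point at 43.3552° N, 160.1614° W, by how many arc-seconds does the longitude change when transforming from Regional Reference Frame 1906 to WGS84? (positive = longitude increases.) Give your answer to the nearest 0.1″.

At latitude 43.3552°, cos φ = 0.727112.
One radian of longitude at latitude φ spans R cos φ, so Δλ = ΔE / (R cos φ) = -161.3 / (6367000 × 0.727112) = -3.4842e-05 rad = -7.187″.

Δλ = -7.2″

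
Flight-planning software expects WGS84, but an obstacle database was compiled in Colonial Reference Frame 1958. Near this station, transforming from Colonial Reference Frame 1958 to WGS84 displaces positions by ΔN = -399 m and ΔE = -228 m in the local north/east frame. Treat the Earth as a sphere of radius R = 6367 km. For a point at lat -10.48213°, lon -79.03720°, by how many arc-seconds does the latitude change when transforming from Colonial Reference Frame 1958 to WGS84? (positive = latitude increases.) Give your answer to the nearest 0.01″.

Δφ = -12.93″

On a sphere of radius R, 1 rad of latitude = R, so Δφ = ΔN / R = -399.0 / 6367000 = -6.2667e-05 rad = -12.926″.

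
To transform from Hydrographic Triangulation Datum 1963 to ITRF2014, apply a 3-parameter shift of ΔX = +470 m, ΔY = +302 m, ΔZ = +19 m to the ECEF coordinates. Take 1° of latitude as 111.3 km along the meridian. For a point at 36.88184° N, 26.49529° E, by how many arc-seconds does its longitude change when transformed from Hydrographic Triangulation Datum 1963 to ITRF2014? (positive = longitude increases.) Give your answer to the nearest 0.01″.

Δλ = 2.45″

sin φ = 0.600167, cos φ = 0.799875, sin λ = 0.446124, cos λ = 0.894971.
East component: ΔE = −sin λ·ΔX + cos λ·ΔY = −(0.446124)(470) + (0.894971)(302) = 60.60 m.
1° of latitude spans 111300 m; at latitude φ, 1° of longitude spans that × cos φ = 89026.1 m, so Δλ = 60.60 / 89026.1 × 3600 = 2.451″.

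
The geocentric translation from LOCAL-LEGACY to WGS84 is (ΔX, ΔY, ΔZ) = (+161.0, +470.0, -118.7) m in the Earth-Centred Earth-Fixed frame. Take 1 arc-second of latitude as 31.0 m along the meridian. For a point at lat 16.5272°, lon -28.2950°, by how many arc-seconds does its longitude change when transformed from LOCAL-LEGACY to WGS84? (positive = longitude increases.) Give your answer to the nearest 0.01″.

Δλ = 16.49″

sin φ = 0.284470, cos φ = 0.958685, sin λ = -0.474011, cos λ = 0.880519.
East component: ΔE = −sin λ·ΔX + cos λ·ΔY = −(-0.474011)(161.0) + (0.880519)(470.0) = 490.16 m.
1° of latitude spans 3600 × 31.00 = 111600 m; at latitude φ, 1° of longitude spans that × cos φ = 106989.2 m, so Δλ = 490.16 / 106989.2 × 3600 = 16.493″.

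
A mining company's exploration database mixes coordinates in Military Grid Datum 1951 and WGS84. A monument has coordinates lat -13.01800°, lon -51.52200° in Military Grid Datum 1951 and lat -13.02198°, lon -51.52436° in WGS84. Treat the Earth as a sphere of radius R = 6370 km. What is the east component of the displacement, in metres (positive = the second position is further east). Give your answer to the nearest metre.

Δφ = -13.02198° − -13.01800° = -0.00398°; Δλ = -51.52436° − -51.52200° = -0.00236°.
1° along a meridian = πR/180 = 111177 m.
ΔN = Δφ × 111177 = -442.5 m; ΔE = Δλ × 111177 × cos(-13.01800°) = -0.00236 × 111177 × 0.974299 = -255.6 m.

ΔE = -256 m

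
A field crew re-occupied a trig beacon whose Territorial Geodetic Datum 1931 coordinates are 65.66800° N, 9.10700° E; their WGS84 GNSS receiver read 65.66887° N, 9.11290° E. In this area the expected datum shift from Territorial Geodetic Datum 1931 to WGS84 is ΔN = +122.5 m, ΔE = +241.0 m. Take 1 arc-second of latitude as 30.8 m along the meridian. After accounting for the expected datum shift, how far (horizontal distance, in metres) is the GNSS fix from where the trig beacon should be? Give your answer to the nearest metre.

Observed coordinate differences: Δφ = +0.00087°, Δλ = +0.00590°.
Converting to metres (1° lat = 110880 m, cos φ = 0.412023): observed ΔN = 96.5 m, observed ΔE = 269.5 m.
Subtracting the expected shift leaves a residual of 96.5 − (122.5) = -26.0 m north and 269.5 − (241.0) = 28.5 m east.
Residual distance = √((-26.0)² + 28.5²) = 38.6 m.

39 m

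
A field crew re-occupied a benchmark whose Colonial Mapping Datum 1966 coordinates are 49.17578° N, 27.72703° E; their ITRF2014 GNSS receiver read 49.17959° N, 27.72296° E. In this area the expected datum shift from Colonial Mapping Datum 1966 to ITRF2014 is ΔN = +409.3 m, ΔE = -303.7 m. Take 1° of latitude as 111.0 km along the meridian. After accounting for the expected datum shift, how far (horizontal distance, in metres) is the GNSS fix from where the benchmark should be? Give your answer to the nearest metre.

16 m

Observed coordinate differences: Δφ = +0.00381°, Δλ = -0.00407°.
Converting to metres (1° lat = 111000 m, cos φ = 0.653741): observed ΔN = 422.9 m, observed ΔE = -295.3 m.
Subtracting the expected shift leaves a residual of 422.9 − (409.3) = 13.6 m north and -295.3 − (-303.7) = 8.4 m east.
Residual distance = √(13.6² + 8.4²) = 16.0 m.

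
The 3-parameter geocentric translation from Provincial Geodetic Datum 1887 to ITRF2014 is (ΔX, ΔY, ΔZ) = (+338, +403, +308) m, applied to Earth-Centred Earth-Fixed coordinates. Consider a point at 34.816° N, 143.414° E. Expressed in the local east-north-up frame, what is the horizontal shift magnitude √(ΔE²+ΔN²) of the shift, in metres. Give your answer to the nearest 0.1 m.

590.7 m

The local east axis at (φ, λ) is (−sin λ, cos λ, 0), so ΔE = −sin(143.414°)·338 + cos(143.414°)·403 = -525.05 m.
The local north axis is (−sin φ cos λ, −sin φ sin λ, cos φ), giving ΔN = 154.955 − 137.140 + 252.865 = 270.68 m.
Horizontal magnitude = √(ΔE² + ΔN²) = √((-525.05)² + 270.68²) = 590.72 m.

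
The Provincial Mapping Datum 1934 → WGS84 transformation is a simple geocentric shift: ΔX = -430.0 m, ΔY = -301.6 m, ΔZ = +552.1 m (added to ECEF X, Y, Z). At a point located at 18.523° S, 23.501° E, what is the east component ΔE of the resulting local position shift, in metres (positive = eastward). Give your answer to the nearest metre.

ΔE = -105 m

The local east axis at (φ, λ) is (−sin λ, cos λ, 0), so ΔE = −sin(23.501°)·(-430.0) + cos(23.501°)·(-301.6) = -105.11 m.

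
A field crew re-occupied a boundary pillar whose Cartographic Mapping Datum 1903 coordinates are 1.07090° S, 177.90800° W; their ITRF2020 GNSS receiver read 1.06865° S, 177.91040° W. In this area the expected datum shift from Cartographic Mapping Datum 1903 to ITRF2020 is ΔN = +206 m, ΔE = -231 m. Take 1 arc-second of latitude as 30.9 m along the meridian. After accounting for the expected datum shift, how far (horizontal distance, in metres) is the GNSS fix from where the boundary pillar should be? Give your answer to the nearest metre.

Observed coordinate differences: Δφ = +0.00225°, Δλ = -0.00240°.
Converting to metres (1° lat = 111240 m, cos φ = 0.999825): observed ΔN = 250.3 m, observed ΔE = -266.9 m.
Subtracting the expected shift leaves a residual of 250.3 − (206) = 44.3 m north and -266.9 − (-231) = -35.9 m east.
Residual distance = √(44.3² + (-35.9)²) = 57.0 m.

57 m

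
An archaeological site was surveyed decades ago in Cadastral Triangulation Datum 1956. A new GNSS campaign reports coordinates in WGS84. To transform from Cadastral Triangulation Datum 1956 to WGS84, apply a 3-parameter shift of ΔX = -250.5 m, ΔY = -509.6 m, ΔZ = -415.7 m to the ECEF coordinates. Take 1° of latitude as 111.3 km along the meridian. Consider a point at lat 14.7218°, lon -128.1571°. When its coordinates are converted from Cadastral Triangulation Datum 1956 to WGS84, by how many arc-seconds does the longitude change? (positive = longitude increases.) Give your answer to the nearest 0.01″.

sin φ = 0.254126, cos φ = 0.967171, sin λ = -0.786320, cos λ = -0.617820.
East component: ΔE = −sin λ·ΔX + cos λ·ΔY = −(-0.786320)(-250.5) + (-0.617820)(-509.6) = 117.87 m.
1° of latitude spans 111300 m; at latitude φ, 1° of longitude spans that × cos φ = 107646.1 m, so Δλ = 117.87 / 107646.1 × 3600 = 3.942″.

Δλ = 3.94″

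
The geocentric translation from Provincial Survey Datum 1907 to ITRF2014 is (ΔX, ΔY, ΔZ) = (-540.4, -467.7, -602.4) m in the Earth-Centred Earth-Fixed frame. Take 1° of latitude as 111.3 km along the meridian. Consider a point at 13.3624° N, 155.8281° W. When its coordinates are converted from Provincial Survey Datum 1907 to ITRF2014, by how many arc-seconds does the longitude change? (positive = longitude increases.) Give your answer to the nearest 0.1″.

Δλ = 6.8″

sin φ = 0.231109, cos φ = 0.972928, sin λ = -0.409476, cos λ = -0.912321.
East component: ΔE = −sin λ·ΔX + cos λ·ΔY = −(-0.409476)(-540.4) + (-0.912321)(-467.7) = 205.41 m.
1° of latitude spans 111300 m; at latitude φ, 1° of longitude spans that × cos φ = 108286.9 m, so Δλ = 205.41 / 108286.9 × 3600 = 6.829″.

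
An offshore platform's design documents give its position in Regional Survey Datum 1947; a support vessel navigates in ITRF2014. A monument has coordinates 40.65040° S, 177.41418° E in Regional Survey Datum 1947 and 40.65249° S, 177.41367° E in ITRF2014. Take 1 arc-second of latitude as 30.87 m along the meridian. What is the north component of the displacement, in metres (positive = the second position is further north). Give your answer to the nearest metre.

Δφ = -40.65249° − -40.65040° = -0.00209°; Δλ = 177.41367° − 177.41418° = -0.00051°.
1° of latitude = 3600 × 30.87 = 111132 m.
ΔN = Δφ × 111132 = -232.3 m; ΔE = Δλ × 111132 × cos(-40.65040°) = -0.00051 × 111132 × 0.758699 = -43.0 m.

ΔN = -232 m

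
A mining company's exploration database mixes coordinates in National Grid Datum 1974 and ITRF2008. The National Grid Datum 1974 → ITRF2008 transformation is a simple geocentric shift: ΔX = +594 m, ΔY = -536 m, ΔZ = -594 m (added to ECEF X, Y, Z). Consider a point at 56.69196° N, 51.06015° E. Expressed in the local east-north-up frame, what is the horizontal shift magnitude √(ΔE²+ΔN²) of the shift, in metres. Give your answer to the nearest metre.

At φ = 56.69196°, λ = 51.06015°: sin φ = 0.835730, cos φ = 0.549140, sin λ = 0.777806, cos λ = 0.628504.
ΔE = −sin λ·ΔX + cos λ·ΔY = −(0.777806)·(594) + (0.628504)·(-536) = -798.90 m.
ΔN = −sin φ cos λ·ΔX − sin φ sin λ·ΔY + cos φ·ΔZ = −(0.835730)(0.628504)(594) − (0.835730)(0.777806)(-536) + (0.549140)(-594) = -289.77 m.
Horizontal magnitude = √(ΔE² + ΔN²) = √((-798.90)² + (-289.77)²) = 849.83 m.

850 m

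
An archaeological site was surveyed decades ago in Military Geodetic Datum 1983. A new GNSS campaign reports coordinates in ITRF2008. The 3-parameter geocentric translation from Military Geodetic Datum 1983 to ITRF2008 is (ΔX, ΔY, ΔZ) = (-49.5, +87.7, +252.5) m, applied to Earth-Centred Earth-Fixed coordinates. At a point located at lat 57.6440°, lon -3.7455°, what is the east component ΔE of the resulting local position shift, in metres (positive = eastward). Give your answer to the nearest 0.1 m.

At φ = 57.6440°, λ = -3.7455°: sin φ = 0.844739, cos φ = 0.535178, sin λ = -0.065325, cos λ = 0.997864.
ΔE = −sin λ·ΔX + cos λ·ΔY = −(-0.065325)·(-49.5) + (0.997864)·(87.7) = 84.28 m.

ΔE = 84.3 m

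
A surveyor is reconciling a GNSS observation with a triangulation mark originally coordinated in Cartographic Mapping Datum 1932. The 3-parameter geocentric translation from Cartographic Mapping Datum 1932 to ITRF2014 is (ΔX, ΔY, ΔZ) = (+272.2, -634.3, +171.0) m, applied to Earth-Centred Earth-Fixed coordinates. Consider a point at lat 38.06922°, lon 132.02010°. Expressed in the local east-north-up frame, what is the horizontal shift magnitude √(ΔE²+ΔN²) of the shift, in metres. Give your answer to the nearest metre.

The local east axis at (φ, λ) is (−sin λ, cos λ, 0), so ΔE = −sin(132.02010°)·272.2 + cos(132.02010°)·(-634.3) = 222.37 m.
The local north axis is (−sin φ cos λ, −sin φ sin λ, cos φ), giving ΔN = 112.352 + 290.565 + 134.623 = 537.54 m.
Horizontal magnitude = √(ΔE² + ΔN²) = √(222.37² + 537.54²) = 581.72 m.

582 m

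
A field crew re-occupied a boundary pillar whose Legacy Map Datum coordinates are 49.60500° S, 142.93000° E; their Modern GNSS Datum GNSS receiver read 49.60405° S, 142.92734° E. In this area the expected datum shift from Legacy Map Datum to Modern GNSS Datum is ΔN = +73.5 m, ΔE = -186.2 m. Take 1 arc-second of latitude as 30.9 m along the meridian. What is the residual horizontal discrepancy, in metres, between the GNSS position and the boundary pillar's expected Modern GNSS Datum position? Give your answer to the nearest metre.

Observed coordinate differences: Δφ = +0.00095°, Δλ = -0.00266°.
Converting to metres (1° lat = 111240 m, cos φ = 0.648053): observed ΔN = 105.7 m, observed ΔE = -191.8 m.
Subtracting the expected shift leaves a residual of 105.7 − (73.5) = 32.2 m north and -191.8 − (-186.2) = -5.6 m east.
Residual distance = √(32.2² + (-5.6)²) = 32.7 m.

33 m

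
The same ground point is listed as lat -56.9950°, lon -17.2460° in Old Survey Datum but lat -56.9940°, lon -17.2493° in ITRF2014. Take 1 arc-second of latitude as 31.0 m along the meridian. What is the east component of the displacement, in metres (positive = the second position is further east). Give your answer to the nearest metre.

Δφ = -56.9940° − -56.9950° = +0.0010°; Δλ = -17.2493° − -17.2460° = -0.0033°.
1° of latitude = 3600 × 31.00 = 111600 m.
ΔN = Δφ × 111600 = 111.6 m; ΔE = Δλ × 111600 × cos(-56.9950°) = -0.0033 × 111600 × 0.544712 = -200.6 m.

ΔE = -201 m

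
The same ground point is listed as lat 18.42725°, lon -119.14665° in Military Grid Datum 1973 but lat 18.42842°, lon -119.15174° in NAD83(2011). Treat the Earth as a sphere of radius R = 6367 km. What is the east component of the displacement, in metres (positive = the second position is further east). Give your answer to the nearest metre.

ΔE = -537 m

Δφ = 18.42842° − 18.42725° = +0.00117°; Δλ = -119.15174° − -119.14665° = -0.00509°.
1° along a meridian = πR/180 = 111125 m.
ΔN = Δφ × 111125 = 130.0 m; ΔE = Δλ × 111125 × cos(18.42725°) = -0.00509 × 111125 × 0.948726 = -536.6 m.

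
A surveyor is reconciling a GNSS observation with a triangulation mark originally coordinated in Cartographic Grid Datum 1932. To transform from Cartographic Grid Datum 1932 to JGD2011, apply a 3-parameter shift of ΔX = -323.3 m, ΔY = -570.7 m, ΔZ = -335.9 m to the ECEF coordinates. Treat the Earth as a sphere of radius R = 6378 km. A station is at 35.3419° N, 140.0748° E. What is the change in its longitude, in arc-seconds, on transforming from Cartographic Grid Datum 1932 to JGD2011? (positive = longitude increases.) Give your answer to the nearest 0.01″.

Δλ = 25.58″

sin φ = 0.578454, cos φ = 0.815715, sin λ = 0.641787, cos λ = -0.766883.
East component: ΔE = −sin λ·ΔX + cos λ·ΔY = −(0.641787)(-323.3) + (-0.766883)(-570.7) = 645.15 m.
1° of latitude spans πR/180 = 111317 m; at latitude φ, 1° of longitude spans that × cos φ = 90803.0 m, so Δλ = 645.15 / 90803.0 × 3600 = 25.578″.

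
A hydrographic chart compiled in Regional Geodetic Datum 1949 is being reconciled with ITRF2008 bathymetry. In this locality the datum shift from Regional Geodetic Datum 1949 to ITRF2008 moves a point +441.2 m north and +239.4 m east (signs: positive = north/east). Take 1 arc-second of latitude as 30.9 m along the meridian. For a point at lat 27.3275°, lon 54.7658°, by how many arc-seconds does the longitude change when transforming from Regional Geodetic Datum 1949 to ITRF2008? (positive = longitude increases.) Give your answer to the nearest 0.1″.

At latitude 27.3275°, cos φ = 0.888397.
1″ of longitude at this latitude = 30.90 × cos φ = 27.4515 m, so Δλ = 239.4 / 27.4515 = 8.721″.

Δλ = 8.7″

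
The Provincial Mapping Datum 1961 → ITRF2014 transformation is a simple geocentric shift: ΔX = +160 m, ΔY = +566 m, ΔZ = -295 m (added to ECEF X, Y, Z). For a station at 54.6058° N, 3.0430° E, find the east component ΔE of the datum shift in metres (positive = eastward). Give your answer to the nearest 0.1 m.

The local east axis at (φ, λ) is (−sin λ, cos λ, 0), so ΔE = −sin(3.0430°)·160 + cos(3.0430°)·566 = 556.71 m.

ΔE = 556.7 m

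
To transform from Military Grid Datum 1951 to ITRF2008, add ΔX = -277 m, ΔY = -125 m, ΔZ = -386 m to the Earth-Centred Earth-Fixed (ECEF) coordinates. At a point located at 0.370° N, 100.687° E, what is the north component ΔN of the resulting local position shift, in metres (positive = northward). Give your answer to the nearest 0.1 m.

The local north axis is (−sin φ cos λ, −sin φ sin λ, cos φ), giving ΔN = -0.332 + 0.793 − 385.992 = -385.53 m.

ΔN = -385.5 m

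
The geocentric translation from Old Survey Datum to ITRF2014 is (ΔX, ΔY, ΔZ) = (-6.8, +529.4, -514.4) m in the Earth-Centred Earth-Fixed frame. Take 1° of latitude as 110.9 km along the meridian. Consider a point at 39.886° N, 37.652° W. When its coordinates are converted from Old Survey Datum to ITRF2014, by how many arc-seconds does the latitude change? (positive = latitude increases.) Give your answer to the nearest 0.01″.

sin φ = 0.641262, cos φ = 0.767322, sin λ = -0.610864, cos λ = 0.791736.
North component: ΔN = −sin φ cos λ·ΔX − sin φ sin λ·ΔY + cos φ·ΔZ = −(0.641262)(0.791736)(-6.8) − (0.641262)(-0.610864)(529.4) + (0.767322)(-514.4) = -183.88 m.
1° of latitude spans 110900 m, so Δφ = -183.88 / 110900 × 3600 = -5.969″.

Δφ = -5.97″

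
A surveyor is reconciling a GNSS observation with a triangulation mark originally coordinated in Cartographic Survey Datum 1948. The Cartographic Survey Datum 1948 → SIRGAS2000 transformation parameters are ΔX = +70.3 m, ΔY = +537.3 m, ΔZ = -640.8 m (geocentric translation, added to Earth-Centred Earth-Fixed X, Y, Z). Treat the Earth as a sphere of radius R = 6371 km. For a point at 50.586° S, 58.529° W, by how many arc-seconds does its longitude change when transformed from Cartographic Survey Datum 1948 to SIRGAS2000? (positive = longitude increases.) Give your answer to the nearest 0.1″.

sin φ = -0.772578, cos φ = 0.634919, sin λ = -0.852905, cos λ = 0.522067.
East component: ΔE = −sin λ·ΔX + cos λ·ΔY = −(-0.852905)(70.3) + (0.522067)(537.3) = 340.47 m.
1° of latitude spans πR/180 = 111195 m; at latitude φ, 1° of longitude spans that × cos φ = 70599.8 m, so Δλ = 340.47 / 70599.8 × 3600 = 17.361″.

Δλ = 17.4″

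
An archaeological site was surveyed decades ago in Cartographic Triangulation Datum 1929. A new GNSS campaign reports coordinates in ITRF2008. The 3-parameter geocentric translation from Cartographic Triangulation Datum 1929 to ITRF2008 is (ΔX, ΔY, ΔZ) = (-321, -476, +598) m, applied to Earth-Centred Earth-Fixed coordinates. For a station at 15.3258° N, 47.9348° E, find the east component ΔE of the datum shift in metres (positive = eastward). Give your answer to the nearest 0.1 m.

ΔE = -80.6 m

At φ = 15.3258°, λ = 47.9348°: sin φ = 0.264307, cos φ = 0.964438, sin λ = 0.742383, cos λ = 0.669976.
ΔE = −sin λ·ΔX + cos λ·ΔY = −(0.742383)·(-321) + (0.669976)·(-476) = -80.60 m.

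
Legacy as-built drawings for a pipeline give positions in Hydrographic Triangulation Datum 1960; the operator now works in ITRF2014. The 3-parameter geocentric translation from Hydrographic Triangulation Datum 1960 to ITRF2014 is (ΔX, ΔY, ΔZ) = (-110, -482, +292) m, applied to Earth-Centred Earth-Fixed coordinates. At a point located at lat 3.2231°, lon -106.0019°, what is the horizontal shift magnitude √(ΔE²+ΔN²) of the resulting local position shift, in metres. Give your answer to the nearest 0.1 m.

The local east axis at (φ, λ) is (−sin λ, cos λ, 0), so ΔE = −sin(-106.0019°)·(-110) + cos(-106.0019°)·(-482) = 27.13 m.
The local north axis is (−sin φ cos λ, −sin φ sin λ, cos φ), giving ΔN = -1.705 − 26.050 + 291.538 = 263.78 m.
Horizontal magnitude = √(ΔE² + ΔN²) = √(27.13² + 263.78²) = 265.18 m.

265.2 m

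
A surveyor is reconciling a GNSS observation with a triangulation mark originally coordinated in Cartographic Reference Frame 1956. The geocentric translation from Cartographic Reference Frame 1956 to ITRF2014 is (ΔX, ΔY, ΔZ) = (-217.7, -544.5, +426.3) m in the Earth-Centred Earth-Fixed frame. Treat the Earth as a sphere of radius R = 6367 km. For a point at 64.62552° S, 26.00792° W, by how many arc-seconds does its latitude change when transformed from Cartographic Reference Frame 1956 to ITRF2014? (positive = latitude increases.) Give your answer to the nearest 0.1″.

Δφ = 7.2″

sin φ = -0.903526, cos φ = 0.428533, sin λ = -0.438495, cos λ = 0.898733.
North component: ΔN = −sin φ cos λ·ΔX − sin φ sin λ·ΔY + cos φ·ΔZ = −(-0.903526)(0.898733)(-217.7) − (-0.903526)(-0.438495)(-544.5) + (0.428533)(426.3) = 221.63 m.
1° of latitude spans πR/180 = 111125 m, so Δφ = 221.63 / 111125 × 3600 = 7.180″.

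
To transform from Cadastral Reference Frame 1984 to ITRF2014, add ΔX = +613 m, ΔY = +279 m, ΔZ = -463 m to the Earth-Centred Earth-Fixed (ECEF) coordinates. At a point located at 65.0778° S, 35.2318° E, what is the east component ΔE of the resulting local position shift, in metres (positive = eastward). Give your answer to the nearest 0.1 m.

ΔE = -125.7 m

At φ = -65.0778°, λ = 35.2318°: sin φ = -0.906881, cos φ = 0.421387, sin λ = 0.576886, cos λ = 0.816825.
ΔE = −sin λ·ΔX + cos λ·ΔY = −(0.576886)·(613) + (0.816825)·(279) = -125.74 m.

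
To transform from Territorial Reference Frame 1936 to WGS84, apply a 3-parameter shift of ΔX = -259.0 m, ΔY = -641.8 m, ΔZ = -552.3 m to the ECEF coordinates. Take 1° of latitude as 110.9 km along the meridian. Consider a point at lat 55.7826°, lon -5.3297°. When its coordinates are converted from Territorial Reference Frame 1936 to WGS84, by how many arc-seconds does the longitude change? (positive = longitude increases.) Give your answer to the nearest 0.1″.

sin φ = 0.826910, cos φ = 0.562335, sin λ = -0.092887, cos λ = 0.995677.
East component: ΔE = −sin λ·ΔX + cos λ·ΔY = −(-0.092887)(-259.0) + (0.995677)(-641.8) = -663.08 m.
1° of latitude spans 110900 m; at latitude φ, 1° of longitude spans that × cos φ = 62362.9 m, so Δλ = -663.08 / 62362.9 × 3600 = -38.278″.

Δλ = -38.3″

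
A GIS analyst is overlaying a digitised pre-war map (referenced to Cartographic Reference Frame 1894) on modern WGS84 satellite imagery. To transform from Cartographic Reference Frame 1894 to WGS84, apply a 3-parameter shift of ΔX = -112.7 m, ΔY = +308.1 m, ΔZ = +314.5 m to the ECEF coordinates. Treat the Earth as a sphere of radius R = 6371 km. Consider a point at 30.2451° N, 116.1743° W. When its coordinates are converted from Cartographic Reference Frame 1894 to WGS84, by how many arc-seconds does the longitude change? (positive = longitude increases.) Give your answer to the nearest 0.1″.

Δλ = -8.9″

sin φ = 0.503700, cos φ = 0.863879, sin λ = -0.897456, cos λ = -0.441103.
East component: ΔE = −sin λ·ΔX + cos λ·ΔY = −(-0.897456)(-112.7) + (-0.441103)(308.1) = -237.05 m.
1° of latitude spans πR/180 = 111195 m; at latitude φ, 1° of longitude spans that × cos φ = 96058.9 m, so Δλ = -237.05 / 96058.9 × 3600 = -8.884″.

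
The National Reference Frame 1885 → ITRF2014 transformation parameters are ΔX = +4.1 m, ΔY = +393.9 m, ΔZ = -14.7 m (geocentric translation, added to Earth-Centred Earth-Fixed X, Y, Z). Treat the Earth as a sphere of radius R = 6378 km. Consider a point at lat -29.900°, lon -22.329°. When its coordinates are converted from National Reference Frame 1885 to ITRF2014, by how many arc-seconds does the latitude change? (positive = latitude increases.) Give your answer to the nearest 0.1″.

sin φ = -0.498488, cos φ = 0.866897, sin λ = -0.379924, cos λ = 0.925018.
North component: ΔN = −sin φ cos λ·ΔX − sin φ sin λ·ΔY + cos φ·ΔZ = −(-0.498488)(0.925018)(4.1) − (-0.498488)(-0.379924)(393.9) + (0.866897)(-14.7) = -85.45 m.
1° of latitude spans πR/180 = 111317 m, so Δφ = -85.45 / 111317 × 3600 = -2.764″.

Δφ = -2.8″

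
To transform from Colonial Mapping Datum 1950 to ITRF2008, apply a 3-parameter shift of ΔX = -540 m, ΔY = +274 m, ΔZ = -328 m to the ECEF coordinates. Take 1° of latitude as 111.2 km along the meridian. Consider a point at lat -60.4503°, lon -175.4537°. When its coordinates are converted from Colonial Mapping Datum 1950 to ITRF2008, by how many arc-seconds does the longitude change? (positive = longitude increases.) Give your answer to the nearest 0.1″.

Δλ = -20.7″

sin φ = -0.869928, cos φ = 0.493178, sin λ = -0.079265, cos λ = -0.996854.
East component: ΔE = −sin λ·ΔX + cos λ·ΔY = −(-0.079265)(-540) + (-0.996854)(274) = -315.94 m.
1° of latitude spans 111200 m; at latitude φ, 1° of longitude spans that × cos φ = 54841.4 m, so Δλ = -315.94 / 54841.4 × 3600 = -20.740″.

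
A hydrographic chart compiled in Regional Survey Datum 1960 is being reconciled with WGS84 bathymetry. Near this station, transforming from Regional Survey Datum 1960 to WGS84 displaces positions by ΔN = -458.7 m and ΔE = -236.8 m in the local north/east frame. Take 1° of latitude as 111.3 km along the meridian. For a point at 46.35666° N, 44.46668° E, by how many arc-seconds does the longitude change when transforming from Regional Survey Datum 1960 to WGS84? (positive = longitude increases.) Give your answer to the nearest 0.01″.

At latitude 46.35666°, cos φ = 0.690167.
1° of longitude at this latitude = 111.3 × cos φ = 76.82 km, so Δλ = -236.8 / 76815.6 = -0.0030827° = -11.098″.

Δλ = -11.10″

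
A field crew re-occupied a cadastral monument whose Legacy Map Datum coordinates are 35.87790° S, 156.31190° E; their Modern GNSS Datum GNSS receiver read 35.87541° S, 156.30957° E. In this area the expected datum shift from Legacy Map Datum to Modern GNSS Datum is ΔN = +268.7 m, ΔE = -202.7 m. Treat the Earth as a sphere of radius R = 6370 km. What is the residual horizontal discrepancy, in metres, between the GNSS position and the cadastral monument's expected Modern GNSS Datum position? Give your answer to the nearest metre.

11 m

Observed coordinate differences: Δφ = +0.00249°, Δλ = -0.00233°.
Converting to metres (1° lat = 111177 m, cos φ = 0.810268): observed ΔN = 276.8 m, observed ΔE = -209.9 m.
Subtracting the expected shift leaves a residual of 276.8 − (268.7) = 8.1 m north and -209.9 − (-202.7) = -7.2 m east.
Residual distance = √(8.1² + (-7.2)²) = 10.9 m.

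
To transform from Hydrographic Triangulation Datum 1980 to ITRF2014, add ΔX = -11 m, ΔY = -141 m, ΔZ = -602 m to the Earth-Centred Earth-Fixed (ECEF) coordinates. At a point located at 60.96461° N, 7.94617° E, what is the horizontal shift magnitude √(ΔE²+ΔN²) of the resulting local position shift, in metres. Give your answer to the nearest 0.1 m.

The local east axis at (φ, λ) is (−sin λ, cos λ, 0), so ΔE = −sin(7.94617°)·(-11) + cos(7.94617°)·(-141) = -138.13 m.
The local north axis is (−sin φ cos λ, −sin φ sin λ, cos φ), giving ΔN = 9.525 + 17.042 − 292.181 = -265.61 m.
Horizontal magnitude = √(ΔE² + ΔN²) = √((-138.13)² + (-265.61)²) = 299.38 m.

299.4 m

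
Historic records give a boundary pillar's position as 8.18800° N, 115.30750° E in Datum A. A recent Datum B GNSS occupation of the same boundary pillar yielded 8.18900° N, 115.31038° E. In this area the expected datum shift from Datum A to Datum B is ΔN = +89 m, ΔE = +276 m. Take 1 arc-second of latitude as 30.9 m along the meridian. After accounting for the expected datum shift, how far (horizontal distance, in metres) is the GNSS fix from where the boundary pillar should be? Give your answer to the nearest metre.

47 m

Observed coordinate differences: Δφ = +0.00100°, Δλ = +0.00288°.
Converting to metres (1° lat = 111240 m, cos φ = 0.989806): observed ΔN = 111.2 m, observed ΔE = 317.1 m.
Subtracting the expected shift leaves a residual of 111.2 − (89) = 22.2 m north and 317.1 − (276) = 41.1 m east.
Residual distance = √(22.2² + 41.1²) = 46.7 m.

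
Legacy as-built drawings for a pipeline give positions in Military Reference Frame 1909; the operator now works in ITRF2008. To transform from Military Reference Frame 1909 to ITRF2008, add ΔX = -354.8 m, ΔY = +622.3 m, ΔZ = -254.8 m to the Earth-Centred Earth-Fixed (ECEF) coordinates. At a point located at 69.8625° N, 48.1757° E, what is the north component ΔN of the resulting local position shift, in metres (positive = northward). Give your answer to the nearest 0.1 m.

The local north axis is (−sin φ cos λ, −sin φ sin λ, cos φ), giving ΔN = 222.134 − 435.385 − 87.721 = -300.97 m.

ΔN = -301.0 m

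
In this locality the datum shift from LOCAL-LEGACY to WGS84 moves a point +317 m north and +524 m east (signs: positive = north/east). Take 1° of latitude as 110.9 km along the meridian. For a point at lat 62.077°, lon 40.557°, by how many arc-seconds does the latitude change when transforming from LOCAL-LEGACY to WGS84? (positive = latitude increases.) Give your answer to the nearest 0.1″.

1° of latitude = 110.9 km, so Δφ = 317.0 / 110900 = 0.0028584° = 10.290″.

Δφ = 10.3″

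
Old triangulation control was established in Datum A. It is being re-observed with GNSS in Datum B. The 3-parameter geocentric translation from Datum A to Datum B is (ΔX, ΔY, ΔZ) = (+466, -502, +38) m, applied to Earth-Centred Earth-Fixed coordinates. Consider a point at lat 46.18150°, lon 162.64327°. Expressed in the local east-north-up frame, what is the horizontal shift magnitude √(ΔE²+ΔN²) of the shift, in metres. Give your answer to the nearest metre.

568 m

The local east axis at (φ, λ) is (−sin λ, cos λ, 0), so ΔE = −sin(162.64327°)·466 + cos(162.64327°)·(-502) = 340.12 m.
The local north axis is (−sin φ cos λ, −sin φ sin λ, cos φ), giving ΔN = 320.926 + 108.055 + 26.310 = 455.29 m.
Horizontal magnitude = √(ΔE² + ΔN²) = √(340.12² + 455.29²) = 568.31 m.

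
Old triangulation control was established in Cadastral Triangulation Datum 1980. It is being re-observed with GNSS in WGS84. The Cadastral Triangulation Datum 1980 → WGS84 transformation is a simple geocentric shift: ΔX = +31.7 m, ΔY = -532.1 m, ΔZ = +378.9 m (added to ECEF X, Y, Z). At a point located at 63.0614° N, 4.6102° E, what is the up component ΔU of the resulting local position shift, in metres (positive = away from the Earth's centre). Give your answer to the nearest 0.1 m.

ΔU = 332.7 m

At φ = 63.0614°, λ = 4.6102°: sin φ = 0.891493, cos φ = 0.453035, sin λ = 0.080376, cos λ = 0.996765.
ΔU = cos φ cos λ·ΔX + cos φ sin λ·ΔY + sin φ·ΔZ = (0.453035)(0.996765)(31.7) + (0.453035)(0.080376)(-532.1) + (0.891493)(378.9) = 332.73 m.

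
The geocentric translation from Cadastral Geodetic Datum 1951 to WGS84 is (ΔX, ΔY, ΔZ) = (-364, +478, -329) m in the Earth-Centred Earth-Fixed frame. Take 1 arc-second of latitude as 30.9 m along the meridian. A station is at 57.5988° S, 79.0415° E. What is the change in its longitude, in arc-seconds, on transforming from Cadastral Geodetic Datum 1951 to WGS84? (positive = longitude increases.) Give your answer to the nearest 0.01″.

sin φ = -0.844317, cos φ = 0.535844, sin λ = 0.981765, cos λ = 0.190098.
East component: ΔE = −sin λ·ΔX + cos λ·ΔY = −(0.981765)(-364) + (0.190098)(478) = 448.23 m.
1° of latitude spans 3600 × 30.90 = 111240 m; at latitude φ, 1° of longitude spans that × cos φ = 59607.3 m, so Δλ = 448.23 / 59607.3 × 3600 = 27.071″.

Δλ = 27.07″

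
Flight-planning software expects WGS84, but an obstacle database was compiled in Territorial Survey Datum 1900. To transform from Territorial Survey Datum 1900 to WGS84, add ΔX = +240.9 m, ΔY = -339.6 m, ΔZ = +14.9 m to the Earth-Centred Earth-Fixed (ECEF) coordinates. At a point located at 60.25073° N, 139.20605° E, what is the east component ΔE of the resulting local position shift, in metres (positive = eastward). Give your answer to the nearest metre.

At φ = 60.25073°, λ = 139.20605°: sin φ = 0.868205, cos φ = 0.496205, sin λ = 0.653341, cos λ = -0.757064.
ΔE = −sin λ·ΔX + cos λ·ΔY = −(0.653341)·(240.9) + (-0.757064)·(-339.6) = 99.71 m.

ΔE = 100 m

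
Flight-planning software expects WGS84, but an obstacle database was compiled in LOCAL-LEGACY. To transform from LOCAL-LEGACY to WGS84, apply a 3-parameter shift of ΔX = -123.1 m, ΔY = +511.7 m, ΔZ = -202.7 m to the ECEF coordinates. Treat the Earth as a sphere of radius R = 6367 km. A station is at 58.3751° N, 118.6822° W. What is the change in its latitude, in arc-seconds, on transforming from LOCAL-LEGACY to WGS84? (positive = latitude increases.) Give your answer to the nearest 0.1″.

sin φ = 0.851499, cos φ = 0.524356, sin λ = -0.877295, cos λ = -0.479951.
North component: ΔN = −sin φ cos λ·ΔX − sin φ sin λ·ΔY + cos φ·ΔZ = −(0.851499)(-0.479951)(-123.1) − (0.851499)(-0.877295)(511.7) + (0.524356)(-202.7) = 225.65 m.
1° of latitude spans πR/180 = 111125 m, so Δφ = 225.65 / 111125 × 3600 = 7.310″.

Δφ = 7.3″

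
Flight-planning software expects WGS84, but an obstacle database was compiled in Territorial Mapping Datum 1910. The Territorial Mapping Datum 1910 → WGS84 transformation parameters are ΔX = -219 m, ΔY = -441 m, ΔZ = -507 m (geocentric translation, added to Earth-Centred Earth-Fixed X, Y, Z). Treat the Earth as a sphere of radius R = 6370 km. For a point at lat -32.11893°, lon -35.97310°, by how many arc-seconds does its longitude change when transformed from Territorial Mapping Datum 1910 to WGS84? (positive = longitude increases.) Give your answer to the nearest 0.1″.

sin φ = -0.531678, cos φ = 0.846946, sin λ = -0.587405, cos λ = 0.809293.
East component: ΔE = −sin λ·ΔX + cos λ·ΔY = −(-0.587405)(-219) + (0.809293)(-441) = -485.54 m.
1° of latitude spans πR/180 = 111177 m; at latitude φ, 1° of longitude spans that × cos φ = 94161.4 m, so Δλ = -485.54 / 94161.4 × 3600 = -18.563″.

Δλ = -18.6″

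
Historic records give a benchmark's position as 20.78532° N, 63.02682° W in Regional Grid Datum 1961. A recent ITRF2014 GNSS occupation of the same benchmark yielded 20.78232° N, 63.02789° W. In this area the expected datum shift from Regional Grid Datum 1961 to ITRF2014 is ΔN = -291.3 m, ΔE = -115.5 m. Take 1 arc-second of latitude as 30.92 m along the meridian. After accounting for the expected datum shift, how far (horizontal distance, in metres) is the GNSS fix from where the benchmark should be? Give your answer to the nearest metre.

Observed coordinate differences: Δφ = -0.00300°, Δλ = -0.00107°.
Converting to metres (1° lat = 111312 m, cos φ = 0.934917): observed ΔN = -333.9 m, observed ΔE = -111.4 m.
Subtracting the expected shift leaves a residual of -333.9 − (-291.3) = -42.6 m north and -111.4 − (-115.5) = 4.1 m east.
Residual distance = √((-42.6)² + 4.1²) = 42.8 m.

43 m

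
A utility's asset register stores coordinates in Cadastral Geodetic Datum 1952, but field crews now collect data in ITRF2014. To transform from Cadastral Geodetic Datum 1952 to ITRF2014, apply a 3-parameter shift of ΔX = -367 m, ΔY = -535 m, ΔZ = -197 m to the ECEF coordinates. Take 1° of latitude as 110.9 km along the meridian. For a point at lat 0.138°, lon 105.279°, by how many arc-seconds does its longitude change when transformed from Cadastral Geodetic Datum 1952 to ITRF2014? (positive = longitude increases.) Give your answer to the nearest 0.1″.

sin φ = 0.002409, cos φ = 0.999997, sin λ = 0.964654, cos λ = -0.263520.
East component: ΔE = −sin λ·ΔX + cos λ·ΔY = −(0.964654)(-367) + (-0.263520)(-535) = 495.01 m.
1° of latitude spans 110900 m; at latitude φ, 1° of longitude spans that × cos φ = 110899.7 m, so Δλ = 495.01 / 110899.7 × 3600 = 16.069″.

Δλ = 16.1″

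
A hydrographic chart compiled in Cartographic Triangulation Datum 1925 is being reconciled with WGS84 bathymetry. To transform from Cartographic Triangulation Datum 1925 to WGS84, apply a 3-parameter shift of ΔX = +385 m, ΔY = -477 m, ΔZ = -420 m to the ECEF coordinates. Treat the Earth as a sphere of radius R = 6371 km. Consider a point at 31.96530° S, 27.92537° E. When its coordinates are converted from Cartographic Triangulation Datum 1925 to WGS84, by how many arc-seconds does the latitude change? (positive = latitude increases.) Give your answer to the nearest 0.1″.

sin φ = -0.529406, cos φ = 0.848369, sin λ = 0.468321, cos λ = 0.883558.
North component: ΔN = −sin φ cos λ·ΔX − sin φ sin λ·ΔY + cos φ·ΔZ = −(-0.529406)(0.883558)(385) − (-0.529406)(0.468321)(-477) + (0.848369)(-420) = -294.49 m.
1° of latitude spans πR/180 = 111195 m, so Δφ = -294.49 / 111195 × 3600 = -9.534″.

Δφ = -9.5″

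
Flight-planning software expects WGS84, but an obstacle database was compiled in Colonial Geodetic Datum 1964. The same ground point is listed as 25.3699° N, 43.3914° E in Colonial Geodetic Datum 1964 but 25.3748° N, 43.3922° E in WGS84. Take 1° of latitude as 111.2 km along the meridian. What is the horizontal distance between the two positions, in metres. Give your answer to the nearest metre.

551 m

Δφ = 25.3748° − 25.3699° = +0.0049°; Δλ = 43.3922° − 43.3914° = +0.0008°.
ΔN = Δφ × 111200 = 544.9 m; ΔE = Δλ × 111200 × cos(25.3699°) = +0.0008 × 111200 × 0.903561 = 80.4 m.
Distance = √(ΔE² + ΔN²) = √(80.4² + 544.9²) = 550.8 m.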